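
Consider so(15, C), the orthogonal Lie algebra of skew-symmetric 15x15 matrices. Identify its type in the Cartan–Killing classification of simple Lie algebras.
type B_7

This is so(15) with 15 odd, which has dimension 15(15-1)/2 = 105 and rank (15-1)/2 = 7. In the classification of classical Lie algebras, the orthogonal algebra so(2n+1) in an odd number of variables has type B_n; here n = 7, so the Dynkin diagram is a chain of 7 nodes with a double edge at one end; the terminal node there is the unique short simple root (B_7). Hence the type is B_7.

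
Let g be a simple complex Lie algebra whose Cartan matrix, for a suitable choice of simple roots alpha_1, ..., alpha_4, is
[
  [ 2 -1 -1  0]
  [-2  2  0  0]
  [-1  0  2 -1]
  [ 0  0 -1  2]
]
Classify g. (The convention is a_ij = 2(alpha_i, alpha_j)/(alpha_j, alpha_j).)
C_4

The matrix has rank 4 with 2's on the diagonal. Reading the off-diagonal entries as Dynkin edges (a single edge where a_ij = a_ji = -1; a double or triple edge where a_ij * a_ji = 2 or 3), the diagram is a chain of 4 nodes with a double edge at one end; the terminal node there is the unique long simple root (C_4). One simple-root ordering that puts it in standard form is (alpha_4, alpha_3, alpha_1, alpha_2). So the algebra is type C_4, i.e. sp(8).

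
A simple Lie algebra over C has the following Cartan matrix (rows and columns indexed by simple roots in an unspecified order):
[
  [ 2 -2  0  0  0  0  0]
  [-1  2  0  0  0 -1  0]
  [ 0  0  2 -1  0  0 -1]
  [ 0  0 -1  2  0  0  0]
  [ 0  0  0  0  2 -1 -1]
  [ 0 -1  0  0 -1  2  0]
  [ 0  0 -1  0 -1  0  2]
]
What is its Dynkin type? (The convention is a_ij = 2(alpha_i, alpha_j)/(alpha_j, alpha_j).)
type C_7

The matrix has rank 7 with 2's on the diagonal. Reading the off-diagonal entries as Dynkin edges (a single edge where a_ij = a_ji = -1; a double or triple edge where a_ij * a_ji = 2 or 3), the diagram is a chain of 7 nodes with a double edge at one end; the terminal node there is the unique long simple root (C_7). One simple-root ordering that puts it in standard form is (alpha_4, alpha_3, alpha_7, alpha_5, alpha_6, alpha_2, alpha_1). So the algebra is type C_7, i.e. sp(14).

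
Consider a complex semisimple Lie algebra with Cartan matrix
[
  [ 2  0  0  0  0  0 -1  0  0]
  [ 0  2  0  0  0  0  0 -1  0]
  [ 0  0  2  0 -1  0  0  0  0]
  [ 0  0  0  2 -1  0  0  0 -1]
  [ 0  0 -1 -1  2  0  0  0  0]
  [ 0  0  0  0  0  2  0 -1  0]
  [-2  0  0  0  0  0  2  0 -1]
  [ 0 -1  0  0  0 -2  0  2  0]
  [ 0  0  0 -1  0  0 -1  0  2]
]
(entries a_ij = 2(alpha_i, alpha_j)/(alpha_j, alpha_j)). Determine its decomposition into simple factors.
B_3 (so(7)) ⊕ B_6 (so(13))

The diagram associated to this matrix has two connected components: the simple roots {alpha_2, alpha_6, alpha_8} form a chain of 3 nodes with a double edge at one end; the terminal node there is the unique short simple root (B_3), and {alpha_1, alpha_3, alpha_4, alpha_5, alpha_7, alpha_9} form a chain of 6 nodes with a double edge at one end; the terminal node there is the unique short simple root (B_6). A semisimple Lie algebra decomposes uniquely as the direct sum of simple ideals, one per connected component of its Dynkin diagram, so g ≅ B_3 ⊕ B_6 (dimension 21 + 78 = 99).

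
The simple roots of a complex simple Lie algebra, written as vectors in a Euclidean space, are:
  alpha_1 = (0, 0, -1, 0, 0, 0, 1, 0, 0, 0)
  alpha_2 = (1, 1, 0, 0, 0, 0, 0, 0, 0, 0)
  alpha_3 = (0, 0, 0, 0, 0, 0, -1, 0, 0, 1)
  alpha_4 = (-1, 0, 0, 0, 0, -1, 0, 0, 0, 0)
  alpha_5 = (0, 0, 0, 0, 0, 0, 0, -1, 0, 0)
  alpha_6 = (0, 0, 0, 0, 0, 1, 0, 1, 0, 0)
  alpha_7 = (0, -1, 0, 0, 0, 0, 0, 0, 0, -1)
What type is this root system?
Compute the Cartan integers a_ij = 2(alpha_i, alpha_j)/(alpha_j, alpha_j); the resulting 7x7 Cartan matrix is
[[2, 0, -1, 0, 0, 0, 0], [0, 2, 0, -1, 0, 0, -1], [-1, 0, 2, 0, 0, 0, -1], [0, -1, 0, 2, 0, -1, 0], [0, 0, 0, 0, 2, -1, 0], [0, 0, 0, -1, -2, 2, 0], [0, -1, -1, 0, 0, 0, 2]].
The roots have two lengths (squared-length ratio 2:1); the short ones are alpha_{5}. The associated Dynkin diagram is a chain of 7 nodes with a double edge at one end; the terminal node there is the unique short simple root (B_7), so the type is B_7 (the algebra so(15)).

B_7 (so(15))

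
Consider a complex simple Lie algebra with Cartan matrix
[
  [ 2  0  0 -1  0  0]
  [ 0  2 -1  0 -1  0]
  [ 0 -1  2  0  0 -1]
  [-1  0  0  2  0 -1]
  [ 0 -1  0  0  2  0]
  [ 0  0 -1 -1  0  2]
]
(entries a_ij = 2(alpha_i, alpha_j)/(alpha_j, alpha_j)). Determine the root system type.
A6

The matrix has rank 6 with 2's on the diagonal. Reading the off-diagonal entries as Dynkin edges (a single edge where a_ij = a_ji = -1; a double or triple edge where a_ij * a_ji = 2 or 3), the diagram is a chain of 6 nodes with single edges (A_6). One simple-root ordering that puts it in standard form is (alpha_5, alpha_2, alpha_3, alpha_6, alpha_4, alpha_1). So the algebra is type A_6, i.e. sl(7).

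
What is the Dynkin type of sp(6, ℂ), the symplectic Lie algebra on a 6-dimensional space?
C3

This is sp(6), which has dimension 6(6+1)/2 = 21 and rank 6/2 = 3. In the classification of classical Lie algebras, the symplectic algebra sp(2n) has type C_n; here n = 3, so the Dynkin diagram is a chain of 3 nodes with a double edge at one end; the terminal node there is the unique long simple root (C_3). Hence the type is C_3.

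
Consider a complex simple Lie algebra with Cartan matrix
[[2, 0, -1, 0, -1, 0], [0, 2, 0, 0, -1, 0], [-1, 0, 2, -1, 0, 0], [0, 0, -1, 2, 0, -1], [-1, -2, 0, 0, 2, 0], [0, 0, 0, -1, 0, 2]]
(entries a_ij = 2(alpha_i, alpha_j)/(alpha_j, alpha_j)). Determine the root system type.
B_6 (so(13))

The matrix has rank 6 with 2's on the diagonal. Reading the off-diagonal entries as Dynkin edges (a single edge where a_ij = a_ji = -1; a double or triple edge where a_ij * a_ji = 2 or 3), the diagram is a chain of 6 nodes with a double edge at one end; the terminal node there is the unique short simple root (B_6). One simple-root ordering that puts it in standard form is (alpha_6, alpha_4, alpha_3, alpha_1, alpha_5, alpha_2). So the algebra is type B_6, i.e. so(13).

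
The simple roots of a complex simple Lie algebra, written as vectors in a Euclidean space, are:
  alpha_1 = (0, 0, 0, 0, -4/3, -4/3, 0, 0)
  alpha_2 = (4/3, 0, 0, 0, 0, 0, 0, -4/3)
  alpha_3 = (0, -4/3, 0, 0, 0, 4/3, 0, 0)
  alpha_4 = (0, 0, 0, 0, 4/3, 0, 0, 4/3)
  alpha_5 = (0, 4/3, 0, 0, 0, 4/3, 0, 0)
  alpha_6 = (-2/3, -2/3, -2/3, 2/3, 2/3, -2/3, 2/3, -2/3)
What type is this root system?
E_6

Compute the Cartan integers a_ij = 2(alpha_i, alpha_j)/(alpha_j, alpha_j); the resulting 6x6 Cartan matrix is
[[2, 0, -1, -1, -1, 0], [0, 2, 0, -1, 0, 0], [-1, 0, 2, 0, 0, 0], [-1, -1, 0, 2, 0, 0], [-1, 0, 0, 0, 2, -1], [0, 0, 0, 0, -1, 2]].
All simple roots have the same length, so the diagram is simply laced. The associated Dynkin diagram is a chain of 5 nodes with one extra node attached to the third node from one end (E_6), so the type is E_6.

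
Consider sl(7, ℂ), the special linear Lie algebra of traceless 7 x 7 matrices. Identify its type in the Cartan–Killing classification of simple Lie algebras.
This is sl(7), which has dimension 7^2 - 1 = 48 and rank 7 - 1 = 6 (a Cartan subalgebra is the diagonal traceless matrices). In the classification of classical Lie algebras, the special linear algebra sl(n+1) has type A_n; here n = 6, so the Dynkin diagram is a chain of 6 nodes with single edges (A_6). Hence the type is A_6.

A_6 (sl(7))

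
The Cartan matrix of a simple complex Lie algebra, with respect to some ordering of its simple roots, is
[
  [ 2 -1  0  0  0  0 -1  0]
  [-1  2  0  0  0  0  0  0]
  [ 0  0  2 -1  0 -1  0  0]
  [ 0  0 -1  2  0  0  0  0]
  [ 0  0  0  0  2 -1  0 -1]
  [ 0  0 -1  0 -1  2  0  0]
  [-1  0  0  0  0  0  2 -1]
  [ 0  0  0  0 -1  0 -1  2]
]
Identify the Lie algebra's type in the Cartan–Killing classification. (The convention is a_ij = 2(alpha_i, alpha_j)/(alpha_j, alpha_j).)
type A_8

The matrix has rank 8 with 2's on the diagonal. Reading the off-diagonal entries as Dynkin edges (a single edge where a_ij = a_ji = -1; a double or triple edge where a_ij * a_ji = 2 or 3), the diagram is a chain of 8 nodes with single edges (A_8). One simple-root ordering that puts it in standard form is (alpha_4, alpha_3, alpha_6, alpha_5, alpha_8, alpha_7, alpha_1, alpha_2). So the algebra is type A_8, i.e. sl(9).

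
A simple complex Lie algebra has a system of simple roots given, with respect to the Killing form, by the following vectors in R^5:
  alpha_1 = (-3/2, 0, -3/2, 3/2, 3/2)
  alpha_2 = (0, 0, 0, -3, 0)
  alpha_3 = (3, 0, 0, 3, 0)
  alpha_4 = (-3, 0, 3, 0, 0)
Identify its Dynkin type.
Compute the Cartan integers a_ij = 2(alpha_i, alpha_j)/(alpha_j, alpha_j); the resulting 4x4 Cartan matrix is
[[2, -1, 0, 0], [-1, 2, -1, 0], [0, -2, 2, -1], [0, 0, -1, 2]].
The roots have two lengths (squared-length ratio 2:1); the short ones are alpha_{1,2}. The associated Dynkin diagram is a chain of 4 nodes with a double edge between the middle two (F_4), so the type is F_4.

F4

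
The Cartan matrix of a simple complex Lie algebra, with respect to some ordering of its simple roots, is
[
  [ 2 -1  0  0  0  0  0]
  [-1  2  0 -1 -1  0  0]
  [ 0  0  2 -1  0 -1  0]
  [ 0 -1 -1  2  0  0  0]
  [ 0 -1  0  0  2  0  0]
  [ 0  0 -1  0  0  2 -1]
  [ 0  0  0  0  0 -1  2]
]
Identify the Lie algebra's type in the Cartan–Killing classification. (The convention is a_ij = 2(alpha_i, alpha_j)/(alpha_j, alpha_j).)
The matrix has rank 7 with 2's on the diagonal. Reading the off-diagonal entries as Dynkin edges (a single edge where a_ij = a_ji = -1; a double or triple edge where a_ij * a_ji = 2 or 3), the diagram is a chain of 5 nodes with a fork of two nodes at one end (D_7). One simple-root ordering that puts it in standard form is (alpha_7, alpha_6, alpha_3, alpha_4, alpha_2, alpha_1, alpha_5). So the algebra is type D_7, i.e. so(14).

D7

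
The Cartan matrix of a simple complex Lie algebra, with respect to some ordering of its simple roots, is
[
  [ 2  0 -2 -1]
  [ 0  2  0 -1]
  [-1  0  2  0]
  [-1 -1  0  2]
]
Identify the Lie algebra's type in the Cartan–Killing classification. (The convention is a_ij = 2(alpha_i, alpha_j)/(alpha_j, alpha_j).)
The matrix has rank 4 with 2's on the diagonal. Reading the off-diagonal entries as Dynkin edges (a single edge where a_ij = a_ji = -1; a double or triple edge where a_ij * a_ji = 2 or 3), the diagram is a chain of 4 nodes with a double edge at one end; the terminal node there is the unique short simple root (B_4). One simple-root ordering that puts it in standard form is (alpha_2, alpha_4, alpha_1, alpha_3). So the algebra is type B_4, i.e. so(9).

B_4 (so(9))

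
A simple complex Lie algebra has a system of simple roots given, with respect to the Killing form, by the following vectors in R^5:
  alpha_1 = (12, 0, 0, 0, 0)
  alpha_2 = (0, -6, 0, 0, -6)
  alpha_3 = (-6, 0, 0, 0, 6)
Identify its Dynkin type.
Compute the Cartan integers a_ij = 2(alpha_i, alpha_j)/(alpha_j, alpha_j); the resulting 3x3 Cartan matrix is
[[2, 0, -2], [0, 2, -1], [-1, -1, 2]].
The roots have two lengths (squared-length ratio 2:1); the short ones are alpha_{2,3}. The associated Dynkin diagram is a chain of 3 nodes with a double edge at one end; the terminal node there is the unique long simple root (C_3), so the type is C_3 (the algebra sp(6)).

type C_3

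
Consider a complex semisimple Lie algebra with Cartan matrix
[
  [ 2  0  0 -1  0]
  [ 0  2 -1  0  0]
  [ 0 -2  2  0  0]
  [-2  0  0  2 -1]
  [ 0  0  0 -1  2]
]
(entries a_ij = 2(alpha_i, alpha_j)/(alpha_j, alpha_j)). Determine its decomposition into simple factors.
B_2 (so(5)) + B_3 (so(7))

The diagram associated to this matrix has two connected components: the simple roots {alpha_2, alpha_3} form a chain of 2 nodes with a double edge at one end; the terminal node there is the unique short simple root (B_2), and {alpha_1, alpha_4, alpha_5} form a chain of 3 nodes with a double edge at one end; the terminal node there is the unique short simple root (B_3). A semisimple Lie algebra decomposes uniquely as the direct sum of simple ideals, one per connected component of its Dynkin diagram, so g ≅ B_2 ⊕ B_3 (dimension 10 + 21 = 31).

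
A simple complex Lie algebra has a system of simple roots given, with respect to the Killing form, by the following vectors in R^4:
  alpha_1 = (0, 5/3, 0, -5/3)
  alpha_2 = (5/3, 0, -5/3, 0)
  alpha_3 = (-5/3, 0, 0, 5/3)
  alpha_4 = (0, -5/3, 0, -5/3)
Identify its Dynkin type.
Compute the Cartan integers a_ij = 2(alpha_i, alpha_j)/(alpha_j, alpha_j); the resulting 4x4 Cartan matrix is
[[2, 0, -1, 0], [0, 2, -1, 0], [-1, -1, 2, -1], [0, 0, -1, 2]].
All simple roots have the same length, so the diagram is simply laced. The associated Dynkin diagram is a chain of 2 nodes with a fork of two nodes at one end (D_4), so the type is D_4 (the algebra so(8)).

type D_4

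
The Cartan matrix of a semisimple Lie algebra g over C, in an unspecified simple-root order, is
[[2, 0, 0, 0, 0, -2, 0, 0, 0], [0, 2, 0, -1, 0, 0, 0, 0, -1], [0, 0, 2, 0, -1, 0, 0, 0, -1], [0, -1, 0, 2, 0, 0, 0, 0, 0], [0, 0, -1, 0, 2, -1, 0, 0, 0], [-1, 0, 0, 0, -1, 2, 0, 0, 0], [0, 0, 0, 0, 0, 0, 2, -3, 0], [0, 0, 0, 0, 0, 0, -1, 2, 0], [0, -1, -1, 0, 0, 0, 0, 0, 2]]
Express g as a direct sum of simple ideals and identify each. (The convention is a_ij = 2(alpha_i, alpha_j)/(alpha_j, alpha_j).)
C7 ⊕ G2

The diagram associated to this matrix has two connected components: the simple roots {alpha_1, alpha_2, alpha_3, alpha_4, alpha_5, alpha_6, alpha_9} form a chain of 7 nodes with a double edge at one end; the terminal node there is the unique long simple root (C_7), and {alpha_7, alpha_8} form two nodes joined by a triple edge (G_2). A semisimple Lie algebra decomposes uniquely as the direct sum of simple ideals, one per connected component of its Dynkin diagram, so g ≅ C_7 ⊕ G_2 (dimension 105 + 14 = 119).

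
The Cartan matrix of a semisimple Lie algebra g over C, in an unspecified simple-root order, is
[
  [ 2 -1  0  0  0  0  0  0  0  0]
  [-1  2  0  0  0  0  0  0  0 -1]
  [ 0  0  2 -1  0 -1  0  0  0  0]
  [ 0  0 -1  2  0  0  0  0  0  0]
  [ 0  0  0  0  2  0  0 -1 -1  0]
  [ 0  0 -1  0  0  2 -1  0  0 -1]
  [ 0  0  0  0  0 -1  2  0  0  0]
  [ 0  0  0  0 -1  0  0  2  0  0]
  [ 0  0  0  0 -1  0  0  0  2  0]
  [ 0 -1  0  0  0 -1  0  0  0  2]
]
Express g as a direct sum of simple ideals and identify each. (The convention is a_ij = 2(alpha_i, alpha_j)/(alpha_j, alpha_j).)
The diagram associated to this matrix has two connected components: the simple roots {alpha_5, alpha_8, alpha_9} form a chain of 3 nodes with single edges (A_3), and {alpha_1, alpha_2, alpha_3, alpha_4, alpha_6, alpha_7, alpha_10} form a chain of 6 nodes with one extra node attached to the third node from one end (E_7). A semisimple Lie algebra decomposes uniquely as the direct sum of simple ideals, one per connected component of its Dynkin diagram, so g ≅ A_3 ⊕ E_7 (dimension 15 + 133 = 148).

A_3 ⊕ E_7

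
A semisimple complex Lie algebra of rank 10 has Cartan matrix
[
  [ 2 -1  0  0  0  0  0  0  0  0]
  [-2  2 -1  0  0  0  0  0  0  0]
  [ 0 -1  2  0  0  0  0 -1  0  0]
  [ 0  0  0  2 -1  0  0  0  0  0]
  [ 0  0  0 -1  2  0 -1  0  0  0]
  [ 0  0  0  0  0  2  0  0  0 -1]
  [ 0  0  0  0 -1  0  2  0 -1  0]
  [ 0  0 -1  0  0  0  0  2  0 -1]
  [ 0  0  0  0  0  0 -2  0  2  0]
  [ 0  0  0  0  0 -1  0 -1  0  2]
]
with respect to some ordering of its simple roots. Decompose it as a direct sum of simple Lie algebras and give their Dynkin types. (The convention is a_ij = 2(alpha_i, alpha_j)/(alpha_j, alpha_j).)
The diagram associated to this matrix has two connected components: the simple roots {alpha_1, alpha_2, alpha_3, alpha_6, alpha_8, alpha_10} form a chain of 6 nodes with a double edge at one end; the terminal node there is the unique short simple root (B_6), and {alpha_4, alpha_5, alpha_7, alpha_9} form a chain of 4 nodes with a double edge at one end; the terminal node there is the unique long simple root (C_4). A semisimple Lie algebra decomposes uniquely as the direct sum of simple ideals, one per connected component of its Dynkin diagram, so g ≅ B_6 ⊕ C_4 (dimension 78 + 36 = 114).

B_6 (so(13)) ⊕ C_4 (sp(8))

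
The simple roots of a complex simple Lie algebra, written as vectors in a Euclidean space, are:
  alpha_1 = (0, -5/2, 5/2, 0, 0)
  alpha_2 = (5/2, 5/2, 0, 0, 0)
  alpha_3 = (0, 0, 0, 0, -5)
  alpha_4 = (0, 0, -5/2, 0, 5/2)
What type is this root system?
C_4 (sp(8))

Compute the Cartan integers a_ij = 2(alpha_i, alpha_j)/(alpha_j, alpha_j); the resulting 4x4 Cartan matrix is
[[2, -1, 0, -1], [-1, 2, 0, 0], [0, 0, 2, -2], [-1, 0, -1, 2]].
The roots have two lengths (squared-length ratio 2:1); the short ones are alpha_{1,2,4}. The associated Dynkin diagram is a chain of 4 nodes with a double edge at one end; the terminal node there is the unique long simple root (C_4), so the type is C_4 (the algebra sp(8)).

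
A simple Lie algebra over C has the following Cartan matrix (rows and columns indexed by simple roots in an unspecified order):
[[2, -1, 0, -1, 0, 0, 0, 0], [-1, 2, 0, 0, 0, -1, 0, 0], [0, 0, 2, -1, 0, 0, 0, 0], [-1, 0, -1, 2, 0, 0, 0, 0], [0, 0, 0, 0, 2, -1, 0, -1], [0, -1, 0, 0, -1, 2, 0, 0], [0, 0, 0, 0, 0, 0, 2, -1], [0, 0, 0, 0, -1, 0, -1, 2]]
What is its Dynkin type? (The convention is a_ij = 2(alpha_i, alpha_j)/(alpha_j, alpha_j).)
The matrix has rank 8 with 2's on the diagonal. Reading the off-diagonal entries as Dynkin edges (a single edge where a_ij = a_ji = -1; a double or triple edge where a_ij * a_ji = 2 or 3), the diagram is a chain of 8 nodes with single edges (A_8). One simple-root ordering that puts it in standard form is (alpha_3, alpha_4, alpha_1, alpha_2, alpha_6, alpha_5, alpha_8, alpha_7). So the algebra is type A_8, i.e. sl(9).

type A_8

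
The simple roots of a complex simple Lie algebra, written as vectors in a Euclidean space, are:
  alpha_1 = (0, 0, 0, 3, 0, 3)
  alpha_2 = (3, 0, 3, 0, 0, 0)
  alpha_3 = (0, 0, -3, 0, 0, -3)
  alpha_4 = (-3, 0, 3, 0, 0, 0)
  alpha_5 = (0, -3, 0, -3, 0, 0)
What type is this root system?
Compute the Cartan integers a_ij = 2(alpha_i, alpha_j)/(alpha_j, alpha_j); the resulting 5x5 Cartan matrix is
[[2, 0, -1, 0, -1], [0, 2, -1, 0, 0], [-1, -1, 2, -1, 0], [0, 0, -1, 2, 0], [-1, 0, 0, 0, 2]].
All simple roots have the same length, so the diagram is simply laced. The associated Dynkin diagram is a chain of 3 nodes with a fork of two nodes at one end (D_5), so the type is D_5 (the algebra so(10)).

D5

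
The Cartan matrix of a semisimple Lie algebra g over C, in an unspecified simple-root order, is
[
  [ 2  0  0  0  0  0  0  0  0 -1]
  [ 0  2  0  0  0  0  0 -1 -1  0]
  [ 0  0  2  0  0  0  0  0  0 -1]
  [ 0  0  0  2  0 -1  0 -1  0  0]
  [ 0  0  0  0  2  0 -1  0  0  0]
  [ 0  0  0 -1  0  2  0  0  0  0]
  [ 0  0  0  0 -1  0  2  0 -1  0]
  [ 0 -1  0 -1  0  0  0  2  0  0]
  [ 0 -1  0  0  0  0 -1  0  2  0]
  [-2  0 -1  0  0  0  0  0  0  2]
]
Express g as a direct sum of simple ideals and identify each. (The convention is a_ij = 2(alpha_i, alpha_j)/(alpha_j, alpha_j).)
The diagram associated to this matrix has two connected components: the simple roots {alpha_2, alpha_4, alpha_5, alpha_6, alpha_7, alpha_8, alpha_9} form a chain of 7 nodes with single edges (A_7), and {alpha_1, alpha_3, alpha_10} form a chain of 3 nodes with a double edge at one end; the terminal node there is the unique short simple root (B_3). A semisimple Lie algebra decomposes uniquely as the direct sum of simple ideals, one per connected component of its Dynkin diagram, so g ≅ A_7 ⊕ B_3 (dimension 63 + 21 = 84).

A_7 (sl(8)) ⊕ B_3 (so(7))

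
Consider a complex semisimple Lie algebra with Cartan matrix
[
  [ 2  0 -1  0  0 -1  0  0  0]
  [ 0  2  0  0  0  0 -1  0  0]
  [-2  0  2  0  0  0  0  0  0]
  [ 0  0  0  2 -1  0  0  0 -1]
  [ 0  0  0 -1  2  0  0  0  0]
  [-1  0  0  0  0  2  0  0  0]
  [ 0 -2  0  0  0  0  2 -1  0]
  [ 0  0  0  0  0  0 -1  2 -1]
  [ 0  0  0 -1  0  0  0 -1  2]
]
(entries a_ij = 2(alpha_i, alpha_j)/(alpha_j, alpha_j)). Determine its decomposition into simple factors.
The diagram associated to this matrix has two connected components: the simple roots {alpha_2, alpha_4, alpha_5, alpha_7, alpha_8, alpha_9} form a chain of 6 nodes with a double edge at one end; the terminal node there is the unique short simple root (B_6), and {alpha_1, alpha_3, alpha_6} form a chain of 3 nodes with a double edge at one end; the terminal node there is the unique long simple root (C_3). A semisimple Lie algebra decomposes uniquely as the direct sum of simple ideals, one per connected component of its Dynkin diagram, so g ≅ B_6 ⊕ C_3 (dimension 78 + 21 = 99).

B_6 (so(13)) ⊕ C_3 (sp(6))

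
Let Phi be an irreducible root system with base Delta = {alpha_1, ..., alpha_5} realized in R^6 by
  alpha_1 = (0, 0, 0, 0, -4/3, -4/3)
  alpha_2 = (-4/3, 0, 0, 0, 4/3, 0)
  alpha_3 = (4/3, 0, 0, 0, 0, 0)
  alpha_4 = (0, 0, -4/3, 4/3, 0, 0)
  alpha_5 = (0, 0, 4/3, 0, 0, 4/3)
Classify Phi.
B5

Compute the Cartan integers a_ij = 2(alpha_i, alpha_j)/(alpha_j, alpha_j); the resulting 5x5 Cartan matrix is
[[2, -1, 0, 0, -1], [-1, 2, -2, 0, 0], [0, -1, 2, 0, 0], [0, 0, 0, 2, -1], [-1, 0, 0, -1, 2]].
The roots have two lengths (squared-length ratio 2:1); the short ones are alpha_{3}. The associated Dynkin diagram is a chain of 5 nodes with a double edge at one end; the terminal node there is the unique short simple root (B_5), so the type is B_5 (the algebra so(11)).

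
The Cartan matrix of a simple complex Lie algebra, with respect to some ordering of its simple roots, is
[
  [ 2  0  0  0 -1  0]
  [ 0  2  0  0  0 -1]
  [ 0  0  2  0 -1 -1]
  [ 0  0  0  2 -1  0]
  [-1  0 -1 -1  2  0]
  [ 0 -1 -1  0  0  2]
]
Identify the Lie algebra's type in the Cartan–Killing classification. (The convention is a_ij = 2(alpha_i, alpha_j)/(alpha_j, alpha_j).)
The matrix has rank 6 with 2's on the diagonal. Reading the off-diagonal entries as Dynkin edges (a single edge where a_ij = a_ji = -1; a double or triple edge where a_ij * a_ji = 2 or 3), the diagram is a chain of 4 nodes with a fork of two nodes at one end (D_6). One simple-root ordering that puts it in standard form is (alpha_2, alpha_6, alpha_3, alpha_5, alpha_4, alpha_1). So the algebra is type D_6, i.e. so(12).

D6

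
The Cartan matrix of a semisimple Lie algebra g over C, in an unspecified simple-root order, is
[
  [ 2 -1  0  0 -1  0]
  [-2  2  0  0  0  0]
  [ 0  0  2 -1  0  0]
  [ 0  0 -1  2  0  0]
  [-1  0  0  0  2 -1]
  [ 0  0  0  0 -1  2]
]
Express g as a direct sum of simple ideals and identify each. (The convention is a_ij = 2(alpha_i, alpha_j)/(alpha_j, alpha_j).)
A2 ⊕ C4

The diagram associated to this matrix has two connected components: the simple roots {alpha_3, alpha_4} form a chain of 2 nodes with single edges (A_2), and {alpha_1, alpha_2, alpha_5, alpha_6} form a chain of 4 nodes with a double edge at one end; the terminal node there is the unique long simple root (C_4). A semisimple Lie algebra decomposes uniquely as the direct sum of simple ideals, one per connected component of its Dynkin diagram, so g ≅ A_2 ⊕ C_4 (dimension 8 + 36 = 44).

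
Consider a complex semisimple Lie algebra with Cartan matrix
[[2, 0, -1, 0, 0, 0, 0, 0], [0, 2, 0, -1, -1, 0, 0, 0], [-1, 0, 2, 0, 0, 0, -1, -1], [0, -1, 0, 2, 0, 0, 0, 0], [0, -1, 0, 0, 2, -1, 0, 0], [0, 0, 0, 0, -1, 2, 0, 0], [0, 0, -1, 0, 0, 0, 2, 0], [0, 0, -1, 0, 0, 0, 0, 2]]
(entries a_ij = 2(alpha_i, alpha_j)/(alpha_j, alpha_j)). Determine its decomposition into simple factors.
The diagram associated to this matrix has two connected components: the simple roots {alpha_2, alpha_4, alpha_5, alpha_6} form a chain of 4 nodes with single edges (A_4), and {alpha_1, alpha_3, alpha_7, alpha_8} form a chain of 2 nodes with a fork of two nodes at one end (D_4). A semisimple Lie algebra decomposes uniquely as the direct sum of simple ideals, one per connected component of its Dynkin diagram, so g ≅ A_4 ⊕ D_4 (dimension 24 + 28 = 52).

A_4 (sl(5)) + D_4 (so(8))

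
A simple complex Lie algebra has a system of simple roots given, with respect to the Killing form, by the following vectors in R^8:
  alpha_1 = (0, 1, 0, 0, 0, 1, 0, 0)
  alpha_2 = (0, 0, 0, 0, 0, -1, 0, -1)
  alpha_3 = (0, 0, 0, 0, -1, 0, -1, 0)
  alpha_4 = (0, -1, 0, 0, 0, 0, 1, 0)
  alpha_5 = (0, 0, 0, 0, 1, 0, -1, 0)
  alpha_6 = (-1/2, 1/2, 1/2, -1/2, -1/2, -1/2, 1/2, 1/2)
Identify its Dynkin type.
Compute the Cartan integers a_ij = 2(alpha_i, alpha_j)/(alpha_j, alpha_j); the resulting 6x6 Cartan matrix is
[[2, -1, 0, -1, 0, 0], [-1, 2, 0, 0, 0, 0], [0, 0, 2, -1, 0, 0], [-1, 0, -1, 2, -1, 0], [0, 0, 0, -1, 2, -1], [0, 0, 0, 0, -1, 2]].
All simple roots have the same length, so the diagram is simply laced. The associated Dynkin diagram is a chain of 5 nodes with one extra node attached to the third node from one end (E_6), so the type is E_6.

E_6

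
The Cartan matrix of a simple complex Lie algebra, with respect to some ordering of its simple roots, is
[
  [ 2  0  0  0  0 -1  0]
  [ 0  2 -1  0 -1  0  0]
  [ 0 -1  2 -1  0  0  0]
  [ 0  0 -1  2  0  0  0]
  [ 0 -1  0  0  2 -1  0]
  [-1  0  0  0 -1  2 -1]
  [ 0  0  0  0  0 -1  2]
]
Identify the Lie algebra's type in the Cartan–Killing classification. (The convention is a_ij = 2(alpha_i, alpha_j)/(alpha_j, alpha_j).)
The matrix has rank 7 with 2's on the diagonal. Reading the off-diagonal entries as Dynkin edges (a single edge where a_ij = a_ji = -1; a double or triple edge where a_ij * a_ji = 2 or 3), the diagram is a chain of 5 nodes with a fork of two nodes at one end (D_7). One simple-root ordering that puts it in standard form is (alpha_4, alpha_3, alpha_2, alpha_5, alpha_6, alpha_7, alpha_1). So the algebra is type D_7, i.e. so(14).

D_7 (so(14))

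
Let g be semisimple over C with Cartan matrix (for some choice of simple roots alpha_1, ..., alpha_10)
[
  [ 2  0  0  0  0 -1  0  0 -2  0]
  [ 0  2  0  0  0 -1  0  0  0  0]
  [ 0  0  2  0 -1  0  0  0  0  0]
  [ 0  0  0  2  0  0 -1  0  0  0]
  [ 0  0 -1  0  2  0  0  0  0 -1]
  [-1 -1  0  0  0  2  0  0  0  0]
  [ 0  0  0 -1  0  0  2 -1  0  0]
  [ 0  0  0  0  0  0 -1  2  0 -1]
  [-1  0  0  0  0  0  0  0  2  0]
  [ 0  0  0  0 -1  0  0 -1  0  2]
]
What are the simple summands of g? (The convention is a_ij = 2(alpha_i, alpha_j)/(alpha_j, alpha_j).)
type A_6 ⊕ type B_4

The diagram associated to this matrix has two connected components: the simple roots {alpha_3, alpha_4, alpha_5, alpha_7, alpha_8, alpha_10} form a chain of 6 nodes with single edges (A_6), and {alpha_1, alpha_2, alpha_6, alpha_9} form a chain of 4 nodes with a double edge at one end; the terminal node there is the unique short simple root (B_4). A semisimple Lie algebra decomposes uniquely as the direct sum of simple ideals, one per connected component of its Dynkin diagram, so g ≅ A_6 ⊕ B_4 (dimension 48 + 36 = 84).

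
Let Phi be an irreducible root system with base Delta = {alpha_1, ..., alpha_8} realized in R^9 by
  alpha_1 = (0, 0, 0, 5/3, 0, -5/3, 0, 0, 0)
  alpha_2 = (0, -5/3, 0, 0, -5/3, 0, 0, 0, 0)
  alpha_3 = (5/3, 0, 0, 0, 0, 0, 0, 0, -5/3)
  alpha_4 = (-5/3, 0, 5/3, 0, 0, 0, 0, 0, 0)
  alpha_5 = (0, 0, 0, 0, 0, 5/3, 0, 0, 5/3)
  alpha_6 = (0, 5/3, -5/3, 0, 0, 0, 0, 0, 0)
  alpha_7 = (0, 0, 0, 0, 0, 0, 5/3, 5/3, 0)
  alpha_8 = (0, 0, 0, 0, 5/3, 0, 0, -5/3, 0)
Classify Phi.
A_8 (sl(9))

Compute the Cartan integers a_ij = 2(alpha_i, alpha_j)/(alpha_j, alpha_j); the resulting 8x8 Cartan matrix is
[[2, 0, 0, 0, -1, 0, 0, 0], [0, 2, 0, 0, 0, -1, 0, -1], [0, 0, 2, -1, -1, 0, 0, 0], [0, 0, -1, 2, 0, -1, 0, 0], [-1, 0, -1, 0, 2, 0, 0, 0], [0, -1, 0, -1, 0, 2, 0, 0], [0, 0, 0, 0, 0, 0, 2, -1], [0, -1, 0, 0, 0, 0, -1, 2]].
All simple roots have the same length, so the diagram is simply laced. The associated Dynkin diagram is a chain of 8 nodes with single edges (A_8), so the type is A_8 (the algebra sl(9)).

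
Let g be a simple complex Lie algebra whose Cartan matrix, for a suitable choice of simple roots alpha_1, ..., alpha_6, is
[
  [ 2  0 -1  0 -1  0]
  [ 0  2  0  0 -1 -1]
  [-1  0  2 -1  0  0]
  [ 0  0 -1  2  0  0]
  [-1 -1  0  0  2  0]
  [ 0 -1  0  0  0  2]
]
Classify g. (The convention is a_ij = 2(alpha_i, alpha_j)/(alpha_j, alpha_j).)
The matrix has rank 6 with 2's on the diagonal. Reading the off-diagonal entries as Dynkin edges (a single edge where a_ij = a_ji = -1; a double or triple edge where a_ij * a_ji = 2 or 3), the diagram is a chain of 6 nodes with single edges (A_6). One simple-root ordering that puts it in standard form is (alpha_4, alpha_3, alpha_1, alpha_5, alpha_2, alpha_6). So the algebra is type A_6, i.e. sl(7).

A6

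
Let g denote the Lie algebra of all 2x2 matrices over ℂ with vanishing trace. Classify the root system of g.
A_1

This is sl(2), which has dimension 2^2 - 1 = 3 and rank 2 - 1 = 1 (a Cartan subalgebra is the diagonal traceless matrices). In the classification of classical Lie algebras, the special linear algebra sl(n+1) has type A_n; here n = 1, so the Dynkin diagram is a chain of 1 nodes with single edges (A_1). Hence the type is A_1.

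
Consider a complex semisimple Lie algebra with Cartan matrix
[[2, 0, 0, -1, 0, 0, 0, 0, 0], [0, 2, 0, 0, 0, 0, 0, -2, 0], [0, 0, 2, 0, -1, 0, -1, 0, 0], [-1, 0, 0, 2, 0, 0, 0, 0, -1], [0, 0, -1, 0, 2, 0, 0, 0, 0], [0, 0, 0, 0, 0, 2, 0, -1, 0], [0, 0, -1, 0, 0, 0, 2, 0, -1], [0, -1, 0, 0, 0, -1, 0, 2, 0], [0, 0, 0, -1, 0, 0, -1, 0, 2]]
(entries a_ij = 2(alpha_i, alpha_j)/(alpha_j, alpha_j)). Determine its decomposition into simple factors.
The diagram associated to this matrix has two connected components: the simple roots {alpha_1, alpha_3, alpha_4, alpha_5, alpha_7, alpha_9} form a chain of 6 nodes with single edges (A_6), and {alpha_2, alpha_6, alpha_8} form a chain of 3 nodes with a double edge at one end; the terminal node there is the unique long simple root (C_3). A semisimple Lie algebra decomposes uniquely as the direct sum of simple ideals, one per connected component of its Dynkin diagram, so g ≅ A_6 ⊕ C_3 (dimension 48 + 21 = 69).

type A_6 ⊕ type C_3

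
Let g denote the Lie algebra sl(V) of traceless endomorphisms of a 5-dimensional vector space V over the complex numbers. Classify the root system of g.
This is sl(5), which has dimension 5^2 - 1 = 24 and rank 5 - 1 = 4 (a Cartan subalgebra is the diagonal traceless matrices). In the classification of classical Lie algebras, the special linear algebra sl(n+1) has type A_n; here n = 4, so the Dynkin diagram is a chain of 4 nodes with single edges (A_4). Hence the type is A_4.

A_4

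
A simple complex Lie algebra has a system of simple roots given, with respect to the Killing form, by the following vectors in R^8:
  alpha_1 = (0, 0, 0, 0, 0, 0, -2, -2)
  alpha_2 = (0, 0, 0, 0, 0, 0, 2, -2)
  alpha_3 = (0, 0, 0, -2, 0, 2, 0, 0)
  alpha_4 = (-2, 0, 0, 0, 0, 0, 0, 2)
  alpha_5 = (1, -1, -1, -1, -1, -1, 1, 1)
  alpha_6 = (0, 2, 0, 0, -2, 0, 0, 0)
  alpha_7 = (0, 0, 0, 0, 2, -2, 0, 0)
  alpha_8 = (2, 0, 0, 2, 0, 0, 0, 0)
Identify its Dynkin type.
E8

Compute the Cartan integers a_ij = 2(alpha_i, alpha_j)/(alpha_j, alpha_j); the resulting 8x8 Cartan matrix is
[[2, 0, 0, -1, -1, 0, 0, 0], [0, 2, 0, -1, 0, 0, 0, 0], [0, 0, 2, 0, 0, 0, -1, -1], [-1, -1, 0, 2, 0, 0, 0, -1], [-1, 0, 0, 0, 2, 0, 0, 0], [0, 0, 0, 0, 0, 2, -1, 0], [0, 0, -1, 0, 0, -1, 2, 0], [0, 0, -1, -1, 0, 0, 0, 2]].
All simple roots have the same length, so the diagram is simply laced. The associated Dynkin diagram is a chain of 7 nodes with one extra node attached to the third node from one end (E_8), so the type is E_8.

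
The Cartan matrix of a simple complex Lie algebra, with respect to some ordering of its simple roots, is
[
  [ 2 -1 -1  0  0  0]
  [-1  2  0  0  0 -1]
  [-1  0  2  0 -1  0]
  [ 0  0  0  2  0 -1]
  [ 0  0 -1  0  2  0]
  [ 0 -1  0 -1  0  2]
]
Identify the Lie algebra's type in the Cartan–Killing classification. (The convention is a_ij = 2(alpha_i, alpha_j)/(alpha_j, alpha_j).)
type A_6

The matrix has rank 6 with 2's on the diagonal. Reading the off-diagonal entries as Dynkin edges (a single edge where a_ij = a_ji = -1; a double or triple edge where a_ij * a_ji = 2 or 3), the diagram is a chain of 6 nodes with single edges (A_6). One simple-root ordering that puts it in standard form is (alpha_4, alpha_6, alpha_2, alpha_1, alpha_3, alpha_5). So the algebra is type A_6, i.e. sl(7).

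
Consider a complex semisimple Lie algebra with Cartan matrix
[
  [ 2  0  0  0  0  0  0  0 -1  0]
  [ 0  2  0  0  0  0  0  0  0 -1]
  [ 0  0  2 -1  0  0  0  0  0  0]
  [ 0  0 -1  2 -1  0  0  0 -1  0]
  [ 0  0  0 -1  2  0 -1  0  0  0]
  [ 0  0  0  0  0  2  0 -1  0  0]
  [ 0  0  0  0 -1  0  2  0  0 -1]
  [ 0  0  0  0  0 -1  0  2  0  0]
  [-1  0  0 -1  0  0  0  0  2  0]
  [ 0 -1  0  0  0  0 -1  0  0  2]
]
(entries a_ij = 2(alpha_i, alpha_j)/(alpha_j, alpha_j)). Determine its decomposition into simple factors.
type A_2 ⊕ type E_8

The diagram associated to this matrix has two connected components: the simple roots {alpha_6, alpha_8} form a chain of 2 nodes with single edges (A_2), and {alpha_1, alpha_2, alpha_3, alpha_4, alpha_5, alpha_7, alpha_9, alpha_10} form a chain of 7 nodes with one extra node attached to the third node from one end (E_8). A semisimple Lie algebra decomposes uniquely as the direct sum of simple ideals, one per connected component of its Dynkin diagram, so g ≅ A_2 ⊕ E_8 (dimension 8 + 248 = 256).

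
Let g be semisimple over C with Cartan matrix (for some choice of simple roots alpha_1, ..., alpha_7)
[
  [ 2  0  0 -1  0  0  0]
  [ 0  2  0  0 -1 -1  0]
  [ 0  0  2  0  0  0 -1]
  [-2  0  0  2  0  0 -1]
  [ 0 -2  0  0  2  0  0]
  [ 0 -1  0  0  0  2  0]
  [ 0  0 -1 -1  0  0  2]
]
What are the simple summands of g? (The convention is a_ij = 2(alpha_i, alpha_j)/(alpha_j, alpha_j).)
The diagram associated to this matrix has two connected components: the simple roots {alpha_1, alpha_3, alpha_4, alpha_7} form a chain of 4 nodes with a double edge at one end; the terminal node there is the unique short simple root (B_4), and {alpha_2, alpha_5, alpha_6} form a chain of 3 nodes with a double edge at one end; the terminal node there is the unique long simple root (C_3). A semisimple Lie algebra decomposes uniquely as the direct sum of simple ideals, one per connected component of its Dynkin diagram, so g ≅ B_4 ⊕ C_3 (dimension 36 + 21 = 57).

B4 ⊕ C3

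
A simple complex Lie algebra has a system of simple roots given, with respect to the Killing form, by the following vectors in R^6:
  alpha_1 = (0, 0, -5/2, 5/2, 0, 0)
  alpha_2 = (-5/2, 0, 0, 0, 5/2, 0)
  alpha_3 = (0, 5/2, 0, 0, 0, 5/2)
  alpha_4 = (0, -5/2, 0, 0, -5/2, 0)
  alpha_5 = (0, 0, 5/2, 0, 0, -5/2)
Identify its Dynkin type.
Compute the Cartan integers a_ij = 2(alpha_i, alpha_j)/(alpha_j, alpha_j); the resulting 5x5 Cartan matrix is
[[2, 0, 0, 0, -1], [0, 2, 0, -1, 0], [0, 0, 2, -1, -1], [0, -1, -1, 2, 0], [-1, 0, -1, 0, 2]].
All simple roots have the same length, so the diagram is simply laced. The associated Dynkin diagram is a chain of 5 nodes with single edges (A_5), so the type is A_5 (the algebra sl(6)).

A_5 (sl(6))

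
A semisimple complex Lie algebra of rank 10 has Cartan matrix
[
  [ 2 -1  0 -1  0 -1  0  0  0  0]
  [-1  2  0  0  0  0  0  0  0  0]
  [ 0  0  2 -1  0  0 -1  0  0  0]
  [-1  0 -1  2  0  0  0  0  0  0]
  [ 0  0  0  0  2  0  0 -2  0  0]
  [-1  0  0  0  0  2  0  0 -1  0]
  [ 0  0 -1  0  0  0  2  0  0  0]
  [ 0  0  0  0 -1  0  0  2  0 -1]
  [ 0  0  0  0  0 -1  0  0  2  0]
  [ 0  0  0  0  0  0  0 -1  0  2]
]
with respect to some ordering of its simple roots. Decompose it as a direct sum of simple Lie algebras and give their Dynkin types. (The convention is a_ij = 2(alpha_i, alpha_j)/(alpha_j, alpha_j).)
C_3 + E_7

The diagram associated to this matrix has two connected components: the simple roots {alpha_5, alpha_8, alpha_10} form a chain of 3 nodes with a double edge at one end; the terminal node there is the unique long simple root (C_3), and {alpha_1, alpha_2, alpha_3, alpha_4, alpha_6, alpha_7, alpha_9} form a chain of 6 nodes with one extra node attached to the third node from one end (E_7). A semisimple Lie algebra decomposes uniquely as the direct sum of simple ideals, one per connected component of its Dynkin diagram, so g ≅ C_3 ⊕ E_7 (dimension 21 + 133 = 154).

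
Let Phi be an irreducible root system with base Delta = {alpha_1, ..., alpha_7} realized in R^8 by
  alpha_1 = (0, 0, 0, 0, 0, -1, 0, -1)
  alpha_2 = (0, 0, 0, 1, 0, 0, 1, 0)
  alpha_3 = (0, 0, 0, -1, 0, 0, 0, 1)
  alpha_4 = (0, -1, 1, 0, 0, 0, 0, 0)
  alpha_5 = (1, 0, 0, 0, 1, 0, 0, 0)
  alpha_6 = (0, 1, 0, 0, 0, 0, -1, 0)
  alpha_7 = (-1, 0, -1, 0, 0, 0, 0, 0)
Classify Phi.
A_7

Compute the Cartan integers a_ij = 2(alpha_i, alpha_j)/(alpha_j, alpha_j); the resulting 7x7 Cartan matrix is
[[2, 0, -1, 0, 0, 0, 0], [0, 2, -1, 0, 0, -1, 0], [-1, -1, 2, 0, 0, 0, 0], [0, 0, 0, 2, 0, -1, -1], [0, 0, 0, 0, 2, 0, -1], [0, -1, 0, -1, 0, 2, 0], [0, 0, 0, -1, -1, 0, 2]].
All simple roots have the same length, so the diagram is simply laced. The associated Dynkin diagram is a chain of 7 nodes with single edges (A_7), so the type is A_7 (the algebra sl(8)).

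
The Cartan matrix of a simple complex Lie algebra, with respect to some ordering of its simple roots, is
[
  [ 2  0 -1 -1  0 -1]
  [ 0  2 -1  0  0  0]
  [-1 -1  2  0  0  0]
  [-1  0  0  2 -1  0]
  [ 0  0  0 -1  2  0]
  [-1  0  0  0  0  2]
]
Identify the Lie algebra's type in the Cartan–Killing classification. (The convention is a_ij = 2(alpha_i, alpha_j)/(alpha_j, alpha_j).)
E_6

The matrix has rank 6 with 2's on the diagonal. Reading the off-diagonal entries as Dynkin edges (a single edge where a_ij = a_ji = -1; a double or triple edge where a_ij * a_ji = 2 or 3), the diagram is a chain of 5 nodes with one extra node attached to the third node from one end (E_6). One simple-root ordering that puts it in standard form is (alpha_5, alpha_6, alpha_4, alpha_1, alpha_3, alpha_2). So the algebra is type E_6.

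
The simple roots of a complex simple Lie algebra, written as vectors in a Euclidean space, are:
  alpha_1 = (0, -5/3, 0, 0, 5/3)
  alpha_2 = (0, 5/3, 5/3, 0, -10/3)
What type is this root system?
Compute the Cartan integers a_ij = 2(alpha_i, alpha_j)/(alpha_j, alpha_j); the resulting 2x2 Cartan matrix is
[[2, -1], [-3, 2]].
The roots have two lengths (squared-length ratio 3:1); the short ones are alpha_{1}. The associated Dynkin diagram is two nodes joined by a triple edge (G_2), so the type is G_2.

G_2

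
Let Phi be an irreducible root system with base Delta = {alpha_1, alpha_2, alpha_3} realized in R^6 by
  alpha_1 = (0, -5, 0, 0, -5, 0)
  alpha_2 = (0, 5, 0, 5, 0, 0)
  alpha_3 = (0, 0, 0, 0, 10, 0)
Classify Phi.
C_3 (sp(6))

Compute the Cartan integers a_ij = 2(alpha_i, alpha_j)/(alpha_j, alpha_j); the resulting 3x3 Cartan matrix is
[[2, -1, -1], [-1, 2, 0], [-2, 0, 2]].
The roots have two lengths (squared-length ratio 2:1); the short ones are alpha_{1,2}. The associated Dynkin diagram is a chain of 3 nodes with a double edge at one end; the terminal node there is the unique long simple root (C_3), so the type is C_3 (the algebra sp(6)).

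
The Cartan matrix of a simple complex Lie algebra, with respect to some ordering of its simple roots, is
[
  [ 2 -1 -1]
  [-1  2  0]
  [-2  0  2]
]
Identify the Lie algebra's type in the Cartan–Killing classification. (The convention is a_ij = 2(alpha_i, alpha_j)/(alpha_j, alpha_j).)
C3

The matrix has rank 3 with 2's on the diagonal. Reading the off-diagonal entries as Dynkin edges (a single edge where a_ij = a_ji = -1; a double or triple edge where a_ij * a_ji = 2 or 3), the diagram is a chain of 3 nodes with a double edge at one end; the terminal node there is the unique long simple root (C_3). One simple-root ordering that puts it in standard form is (alpha_2, alpha_1, alpha_3). So the algebra is type C_3, i.e. sp(6).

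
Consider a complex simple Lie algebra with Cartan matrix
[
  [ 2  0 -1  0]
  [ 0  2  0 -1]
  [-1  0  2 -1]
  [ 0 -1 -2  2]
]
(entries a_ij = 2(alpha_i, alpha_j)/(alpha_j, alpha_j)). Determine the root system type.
The matrix has rank 4 with 2's on the diagonal. Reading the off-diagonal entries as Dynkin edges (a single edge where a_ij = a_ji = -1; a double or triple edge where a_ij * a_ji = 2 or 3), the diagram is a chain of 4 nodes with a double edge between the middle two (F_4). One simple-root ordering that puts it in standard form is (alpha_2, alpha_4, alpha_3, alpha_1). So the algebra is type F_4.

F_4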